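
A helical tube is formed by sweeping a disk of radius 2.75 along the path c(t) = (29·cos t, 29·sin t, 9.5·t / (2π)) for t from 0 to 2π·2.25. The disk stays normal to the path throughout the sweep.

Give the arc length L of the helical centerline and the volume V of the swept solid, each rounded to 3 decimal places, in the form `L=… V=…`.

2πR = 2π·29 = 182.212374
per-turn = √(182.212374² + 9.5²) = √(33201.3492 + 90.25) = √33291.5992 = 182.459856
L = 2.25 × 182.459856 = 410.534677
V = π·2.75² × L = 23.758294 × 410.534677 = 9753.603734

L=410.535 V=9753.604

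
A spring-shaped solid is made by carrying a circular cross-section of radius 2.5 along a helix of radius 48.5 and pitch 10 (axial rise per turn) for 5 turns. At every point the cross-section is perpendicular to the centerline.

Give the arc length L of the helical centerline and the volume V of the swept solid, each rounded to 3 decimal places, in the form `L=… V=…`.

2πR = 2π·48.5 = 304.734487
per-turn = √(304.734487² + 10²) = √(92863.1078 + 100) = √92963.1078 = 304.898521
L = 5 × 304.898521 = 1524.492603
V = π·2.5² × L = 19.634954 × 1524.492603 = 29933.342254

L=1524.493 V=29933.342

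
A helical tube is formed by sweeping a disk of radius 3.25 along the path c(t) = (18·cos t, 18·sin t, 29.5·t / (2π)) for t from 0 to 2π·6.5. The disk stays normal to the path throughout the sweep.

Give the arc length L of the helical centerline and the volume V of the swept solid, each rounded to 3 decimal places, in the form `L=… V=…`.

L=759.729 V=25210.142

2πR = 2π·18 = 113.097336
per-turn = √(113.097336² + 29.5²) = √(12791.0073 + 870.25) = √13661.2573 = 116.881381
L = 6.5 × 116.881381 = 759.728979
V = π·3.25² × L = 33.183072 × 759.728979 = 25210.141707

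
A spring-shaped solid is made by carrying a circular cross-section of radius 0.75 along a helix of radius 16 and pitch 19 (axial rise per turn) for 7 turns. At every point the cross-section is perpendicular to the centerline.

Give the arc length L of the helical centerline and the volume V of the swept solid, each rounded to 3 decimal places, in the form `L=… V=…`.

2πR = 2π·16 = 100.530965
per-turn = √(100.530965² + 19²) = √(10106.4749 + 361) = √10467.4749 = 102.310678
L = 7 × 102.310678 = 716.174749
V = π·0.75² × L = 1.767146 × 716.174749 = 1265.585247

L=716.175 V=1265.585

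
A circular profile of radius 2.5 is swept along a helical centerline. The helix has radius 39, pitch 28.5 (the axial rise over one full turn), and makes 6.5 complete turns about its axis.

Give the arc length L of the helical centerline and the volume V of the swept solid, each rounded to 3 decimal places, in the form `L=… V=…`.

2πR = 2π·39 = 245.044227
per-turn = √(245.044227² + 28.5²) = √(60046.6732 + 812.25) = √60858.9232 = 246.696014
L = 6.5 × 246.696014 = 1603.524089
V = π·2.5² × L = 19.634954 × 1603.524089 = 31485.121863

L=1603.524 V=31485.122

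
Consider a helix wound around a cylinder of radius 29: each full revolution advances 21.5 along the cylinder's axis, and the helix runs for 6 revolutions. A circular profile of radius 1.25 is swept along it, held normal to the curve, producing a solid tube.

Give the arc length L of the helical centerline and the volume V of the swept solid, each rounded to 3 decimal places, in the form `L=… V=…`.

2πR = 2π·29 = 182.212374
per-turn = √(182.212374² + 21.5²) = √(33201.3492 + 462.25) = √33663.5992 = 183.476427
L = 6 × 183.476427 = 1100.858561
V = π·1.25² × L = 4.908739 × 1100.858561 = 5403.826825

L=1100.859 V=5403.827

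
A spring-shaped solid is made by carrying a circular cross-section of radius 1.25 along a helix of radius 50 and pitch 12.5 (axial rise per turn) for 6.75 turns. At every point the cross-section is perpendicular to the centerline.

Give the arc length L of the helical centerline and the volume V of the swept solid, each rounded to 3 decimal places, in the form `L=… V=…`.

L=2122.253 V=10417.585

2πR = 2π·50 = 314.159265
per-turn = √(314.159265² + 12.5²) = √(98696.0440 + 156.25) = √98852.2940 = 314.407847
L = 6.75 × 314.407847 = 2122.252965
V = π·1.25² × L = 4.908739 × 2122.252965 = 10417.584879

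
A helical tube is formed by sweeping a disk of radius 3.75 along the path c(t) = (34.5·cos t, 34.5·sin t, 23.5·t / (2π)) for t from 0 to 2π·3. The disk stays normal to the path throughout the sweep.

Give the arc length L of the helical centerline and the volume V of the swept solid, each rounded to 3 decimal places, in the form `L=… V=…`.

2πR = 2π·34.5 = 216.769893
per-turn = √(216.769893² + 23.5²) = √(46989.1866 + 552.25) = √47541.4366 = 218.039988
L = 3 × 218.039988 = 654.119965
V = π·3.75² × L = 44.178647 × 654.119965 = 28898.134840

L=654.120 V=28898.135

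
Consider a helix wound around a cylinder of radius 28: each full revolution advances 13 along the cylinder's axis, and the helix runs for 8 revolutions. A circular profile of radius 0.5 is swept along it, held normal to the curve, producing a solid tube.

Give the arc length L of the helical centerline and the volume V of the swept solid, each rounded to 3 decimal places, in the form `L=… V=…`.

L=1411.271 V=1108.409

2πR = 2π·28 = 175.929189
per-turn = √(175.929189² + 13²) = √(30951.0794 + 169) = √31120.0794 = 176.408842
L = 8 × 176.408842 = 1411.270733
V = π·0.5² × L = 0.785398 × 1411.270733 = 1108.409442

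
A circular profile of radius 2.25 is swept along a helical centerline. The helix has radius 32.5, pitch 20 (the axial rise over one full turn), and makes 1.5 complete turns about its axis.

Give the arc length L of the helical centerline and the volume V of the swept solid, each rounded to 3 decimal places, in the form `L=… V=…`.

L=307.771 V=4894.885

2πR = 2π·32.5 = 204.203522
per-turn = √(204.203522² + 20²) = √(41699.0786 + 400) = √42099.0786 = 205.180600
L = 1.5 × 205.180600 = 307.770900
V = π·2.25² × L = 15.904313 × 307.770900 = 4894.884666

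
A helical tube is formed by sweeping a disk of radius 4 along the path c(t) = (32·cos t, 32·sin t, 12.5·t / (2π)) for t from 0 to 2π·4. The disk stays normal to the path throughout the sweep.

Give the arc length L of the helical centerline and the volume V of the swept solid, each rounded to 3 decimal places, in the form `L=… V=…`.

L=805.800 V=40503.949

2πR = 2π·32 = 201.061930
per-turn = √(201.061930² + 12.5²) = √(40425.8996 + 156.25) = √40582.1496 = 201.450117
L = 4 × 201.450117 = 805.800468
V = π·4² × L = 50.265482 × 805.800468 = 40503.949282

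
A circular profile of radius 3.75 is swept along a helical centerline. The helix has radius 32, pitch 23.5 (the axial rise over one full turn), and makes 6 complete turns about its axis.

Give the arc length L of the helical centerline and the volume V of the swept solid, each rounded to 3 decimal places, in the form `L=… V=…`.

2πR = 2π·32 = 201.061930
per-turn = √(201.061930² + 23.5²) = √(40425.8996 + 552.25) = √40978.1496 = 202.430604
L = 6 × 202.430604 = 1214.583627
V = π·3.75² × L = 44.178647 × 1214.583627 = 53658.660927

L=1214.584 V=53658.661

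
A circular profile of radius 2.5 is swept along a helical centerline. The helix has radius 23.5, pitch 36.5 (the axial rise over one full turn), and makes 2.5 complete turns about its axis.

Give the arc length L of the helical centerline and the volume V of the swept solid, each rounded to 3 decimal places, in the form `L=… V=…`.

L=380.248 V=7466.158

2πR = 2π·23.5 = 147.654855
per-turn = √(147.654855² + 36.5²) = √(21801.9561 + 1332.25) = √23134.2061 = 152.099330
L = 2.5 × 152.099330 = 380.248324
V = π·2.5² × L = 19.634954 × 380.248324 = 7466.158392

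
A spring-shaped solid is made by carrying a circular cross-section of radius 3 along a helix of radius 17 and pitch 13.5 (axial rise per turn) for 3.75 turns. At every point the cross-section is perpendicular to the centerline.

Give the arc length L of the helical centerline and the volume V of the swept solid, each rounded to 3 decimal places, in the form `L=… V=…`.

2πR = 2π·17 = 106.814150
per-turn = √(106.814150² + 13.5²) = √(11409.2627 + 182.25) = √11591.5127 = 107.663888
L = 3.75 × 107.663888 = 403.739578
V = π·3² × L = 28.274334 × 403.739578 = 11415.467641

L=403.740 V=11415.468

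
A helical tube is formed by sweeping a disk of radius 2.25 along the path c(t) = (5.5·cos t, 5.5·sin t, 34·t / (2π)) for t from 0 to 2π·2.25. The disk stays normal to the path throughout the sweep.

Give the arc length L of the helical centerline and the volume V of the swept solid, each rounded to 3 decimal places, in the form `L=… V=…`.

L=109.078 V=1734.810

2πR = 2π·5.5 = 34.557519
per-turn = √(34.557519² + 34²) = √(1194.2221 + 1156) = √2350.2221 = 48.479090
L = 2.25 × 48.479090 = 109.077952
V = π·2.25² × L = 15.904313 × 109.077952 = 1734.809864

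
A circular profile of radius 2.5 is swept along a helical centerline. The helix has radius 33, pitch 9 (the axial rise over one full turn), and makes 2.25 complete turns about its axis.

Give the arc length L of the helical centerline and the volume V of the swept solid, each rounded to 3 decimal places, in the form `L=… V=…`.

2πR = 2π·33 = 207.345115
per-turn = √(207.345115² + 9²) = √(42991.9968 + 81) = √43072.9968 = 207.540350
L = 2.25 × 207.540350 = 466.965787
V = π·2.5² × L = 19.634954 × 466.965787 = 9168.851785

L=466.966 V=9168.852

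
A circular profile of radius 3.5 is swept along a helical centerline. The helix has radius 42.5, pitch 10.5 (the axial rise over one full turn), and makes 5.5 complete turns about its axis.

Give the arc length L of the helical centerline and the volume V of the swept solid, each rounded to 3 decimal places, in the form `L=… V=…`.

L=1469.830 V=56565.668

2πR = 2π·42.5 = 267.035376
per-turn = √(267.035376² + 10.5²) = √(71307.8918 + 110.25) = √71418.1418 = 267.241729
L = 5.5 × 267.241729 = 1469.829510
V = π·3.5² × L = 38.484510 × 1469.829510 = 56565.668497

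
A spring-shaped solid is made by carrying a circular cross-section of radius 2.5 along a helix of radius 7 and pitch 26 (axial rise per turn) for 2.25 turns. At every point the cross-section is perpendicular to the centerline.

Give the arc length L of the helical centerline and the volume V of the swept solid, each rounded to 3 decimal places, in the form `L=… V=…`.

L=114.958 V=2257.197

2πR = 2π·7 = 43.982297
per-turn = √(43.982297² + 26²) = √(1934.4425 + 676) = √2610.4425 = 51.092489
L = 2.25 × 51.092489 = 114.958101
V = π·2.5² × L = 19.634954 × 114.958101 = 2257.197033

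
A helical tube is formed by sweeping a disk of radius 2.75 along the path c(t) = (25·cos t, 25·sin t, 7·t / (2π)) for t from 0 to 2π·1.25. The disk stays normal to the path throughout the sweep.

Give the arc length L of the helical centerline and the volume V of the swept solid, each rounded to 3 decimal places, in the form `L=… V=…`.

L=196.544 V=4669.560

2πR = 2π·25 = 157.079633
per-turn = √(157.079633² + 7²) = √(24674.0110 + 49) = √24723.0110 = 157.235527
L = 1.25 × 157.235527 = 196.544409
V = π·2.75² × L = 23.758294 × 196.544409 = 4669.559939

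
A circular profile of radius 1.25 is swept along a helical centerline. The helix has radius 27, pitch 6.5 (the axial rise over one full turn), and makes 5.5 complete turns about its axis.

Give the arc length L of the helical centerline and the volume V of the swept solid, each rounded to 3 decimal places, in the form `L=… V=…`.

2πR = 2π·27 = 169.646003
per-turn = √(169.646003² + 6.5²) = √(28779.7664 + 42.25) = √28822.0164 = 169.770482
L = 5.5 × 169.770482 = 933.737649
V = π·1.25² × L = 4.908739 × 933.737649 = 4583.473966

L=933.738 V=4583.474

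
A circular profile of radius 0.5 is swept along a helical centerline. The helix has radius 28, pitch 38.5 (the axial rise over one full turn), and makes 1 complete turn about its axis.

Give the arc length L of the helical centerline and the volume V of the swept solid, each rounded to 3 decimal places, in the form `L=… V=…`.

L=180.093 V=141.444

2πR = 2π·28 = 175.929189
per-turn = √(175.929189² + 38.5²) = √(30951.0794 + 1482.25) = √32433.3294 = 180.092558
L = 1 × 180.092558 = 180.092558
V = π·0.5² × L = 0.785398 × 180.092558 = 141.444364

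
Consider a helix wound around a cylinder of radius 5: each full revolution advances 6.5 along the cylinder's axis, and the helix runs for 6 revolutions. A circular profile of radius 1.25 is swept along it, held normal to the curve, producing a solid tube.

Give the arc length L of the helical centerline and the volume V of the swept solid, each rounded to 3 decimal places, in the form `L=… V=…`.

2πR = 2π·5 = 31.415927
per-turn = √(31.415927² + 6.5²) = √(986.9604 + 42.25) = √1029.2104 = 32.081310
L = 6 × 32.081310 = 192.487859
V = π·1.25² × L = 4.908739 × 192.487859 = 944.872568

L=192.488 V=944.873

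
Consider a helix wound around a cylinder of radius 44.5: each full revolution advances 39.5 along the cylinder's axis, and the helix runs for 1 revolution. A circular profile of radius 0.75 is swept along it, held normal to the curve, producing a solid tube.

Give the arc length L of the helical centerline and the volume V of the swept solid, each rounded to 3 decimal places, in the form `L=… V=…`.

L=282.378 V=499.003

2πR = 2π·44.5 = 279.601746
per-turn = √(279.601746² + 39.5²) = √(78177.1365 + 1560.25) = √79737.3865 = 282.378091
L = 1 × 282.378091 = 282.378091
V = π·0.75² × L = 1.767146 × 282.378091 = 499.003277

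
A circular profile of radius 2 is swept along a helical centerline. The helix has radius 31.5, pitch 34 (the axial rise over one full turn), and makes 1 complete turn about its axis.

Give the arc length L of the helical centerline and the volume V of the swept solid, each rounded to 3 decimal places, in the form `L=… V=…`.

2πR = 2π·31.5 = 197.920337
per-turn = √(197.920337² + 34²) = √(39172.4599 + 1156) = √40328.4599 = 200.819471
L = 1 × 200.819471 = 200.819471
V = π·2² × L = 12.566371 × 200.819471 = 2523.571897

L=200.819 V=2523.572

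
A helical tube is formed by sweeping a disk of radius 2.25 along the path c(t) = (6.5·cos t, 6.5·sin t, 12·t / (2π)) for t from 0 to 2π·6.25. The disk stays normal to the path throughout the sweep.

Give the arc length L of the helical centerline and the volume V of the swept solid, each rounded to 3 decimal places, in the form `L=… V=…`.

2πR = 2π·6.5 = 40.840704
per-turn = √(40.840704² + 12²) = √(1667.9631 + 144) = √1811.9631 = 42.567160
L = 6.25 × 42.567160 = 266.044752
V = π·2.25² × L = 15.904313 × 266.044752 = 4231.258964

L=266.045 V=4231.259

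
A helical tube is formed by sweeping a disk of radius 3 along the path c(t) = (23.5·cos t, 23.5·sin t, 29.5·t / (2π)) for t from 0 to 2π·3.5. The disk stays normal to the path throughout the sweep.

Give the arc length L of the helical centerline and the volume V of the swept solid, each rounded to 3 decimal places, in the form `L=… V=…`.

2πR = 2π·23.5 = 147.654855
per-turn = √(147.654855² + 29.5²) = √(21801.9561 + 870.25) = √22672.2061 = 150.572926
L = 3.5 × 150.572926 = 527.005242
V = π·3² × L = 28.274334 × 527.005242 = 14900.722167

L=527.005 V=14900.722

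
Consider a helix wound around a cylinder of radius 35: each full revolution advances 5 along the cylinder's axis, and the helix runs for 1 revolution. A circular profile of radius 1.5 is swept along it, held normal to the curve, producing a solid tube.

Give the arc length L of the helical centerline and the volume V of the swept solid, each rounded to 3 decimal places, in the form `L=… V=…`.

L=219.968 V=1554.864

2πR = 2π·35 = 219.911486
per-turn = √(219.911486² + 5²) = √(48361.0616 + 25) = √48386.0616 = 219.968319
L = 1 × 219.968319 = 219.968319
V = π·1.5² × L = 7.068583 × 219.968319 = 1554.864427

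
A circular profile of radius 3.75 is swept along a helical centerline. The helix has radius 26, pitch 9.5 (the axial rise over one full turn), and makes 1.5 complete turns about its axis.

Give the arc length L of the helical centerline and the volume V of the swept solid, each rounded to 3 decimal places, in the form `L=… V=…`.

L=245.458 V=10844.012

2πR = 2π·26 = 163.362818
per-turn = √(163.362818² + 9.5²) = √(26687.4103 + 90.25) = √26777.6603 = 163.638810
L = 1.5 × 163.638810 = 245.458216
V = π·3.75² × L = 44.178647 × 245.458216 = 10844.011791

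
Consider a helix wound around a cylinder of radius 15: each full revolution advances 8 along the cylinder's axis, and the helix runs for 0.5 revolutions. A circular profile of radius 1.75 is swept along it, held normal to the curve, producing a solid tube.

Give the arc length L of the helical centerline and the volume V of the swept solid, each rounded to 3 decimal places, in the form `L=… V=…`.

L=47.293 V=455.015

2πR = 2π·15 = 94.247780
per-turn = √(94.247780² + 8²) = √(8882.6440 + 64) = √8946.6440 = 94.586701
L = 0.5 × 94.586701 = 47.293350
V = π·1.75² × L = 9.621128 × 47.293350 = 455.015354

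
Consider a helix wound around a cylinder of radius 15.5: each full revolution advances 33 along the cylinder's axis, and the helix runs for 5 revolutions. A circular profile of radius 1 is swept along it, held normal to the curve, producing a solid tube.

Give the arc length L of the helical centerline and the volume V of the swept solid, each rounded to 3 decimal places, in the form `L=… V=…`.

2πR = 2π·15.5 = 97.389372
per-turn = √(97.389372² + 33²) = √(9484.6898 + 1089) = √10573.6898 = 102.828449
L = 5 × 102.828449 = 514.142243
V = π·1² × L = 3.141593 × 514.142243 = 1615.225493

L=514.142 V=1615.225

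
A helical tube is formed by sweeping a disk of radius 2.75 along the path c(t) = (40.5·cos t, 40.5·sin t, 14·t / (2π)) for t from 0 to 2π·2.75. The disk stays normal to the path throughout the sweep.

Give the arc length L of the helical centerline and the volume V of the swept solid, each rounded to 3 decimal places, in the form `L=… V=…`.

2πR = 2π·40.5 = 254.469005
per-turn = √(254.469005² + 14²) = √(64754.4745 + 196) = √64950.4745 = 254.853830
L = 2.75 × 254.853830 = 700.848031
V = π·2.75² × L = 23.758294 × 700.848031 = 16650.953891

L=700.848 V=16650.954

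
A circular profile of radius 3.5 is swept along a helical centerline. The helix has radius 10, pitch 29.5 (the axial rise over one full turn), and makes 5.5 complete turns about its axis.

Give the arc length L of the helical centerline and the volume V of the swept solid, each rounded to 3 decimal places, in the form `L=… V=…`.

L=381.769 V=14692.178

2πR = 2π·10 = 62.831853
per-turn = √(62.831853² + 29.5²) = √(3947.8418 + 870.25) = √4818.0918 = 69.412476
L = 5.5 × 69.412476 = 381.768615
V = π·3.5² × L = 38.484510 × 381.768615 = 14692.178102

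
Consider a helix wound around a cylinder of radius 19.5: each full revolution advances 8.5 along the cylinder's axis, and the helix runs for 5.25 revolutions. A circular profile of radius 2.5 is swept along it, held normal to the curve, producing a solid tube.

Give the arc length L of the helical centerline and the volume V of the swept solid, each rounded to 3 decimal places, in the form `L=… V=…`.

L=644.787 V=12660.367

2πR = 2π·19.5 = 122.522113
per-turn = √(122.522113² + 8.5²) = √(15011.6683 + 72.25) = √15083.9183 = 122.816604
L = 5.25 × 122.816604 = 644.787173
V = π·2.5² × L = 19.634954 × 644.787173 = 12660.366529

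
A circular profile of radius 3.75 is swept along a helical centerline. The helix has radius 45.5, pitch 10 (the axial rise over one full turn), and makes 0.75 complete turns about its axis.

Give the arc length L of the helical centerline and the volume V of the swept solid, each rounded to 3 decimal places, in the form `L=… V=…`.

L=214.545 V=9478.300

2πR = 2π·45.5 = 285.884931
per-turn = √(285.884931² + 10²) = √(81730.1940 + 100) = √81830.1940 = 286.059774
L = 0.75 × 286.059774 = 214.544830
V = π·3.75² × L = 44.178647 × 214.544830 = 9478.300251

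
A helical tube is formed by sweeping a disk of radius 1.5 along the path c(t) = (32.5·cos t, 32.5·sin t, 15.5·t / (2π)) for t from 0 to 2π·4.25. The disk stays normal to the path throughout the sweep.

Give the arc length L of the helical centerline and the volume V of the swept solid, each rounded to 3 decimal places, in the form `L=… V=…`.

2πR = 2π·32.5 = 204.203522
per-turn = √(204.203522² + 15.5²) = √(41699.0786 + 240.25) = √41939.3286 = 204.790939
L = 4.25 × 204.790939 = 870.361490
V = π·1.5² × L = 7.068583 × 870.361490 = 6152.222839

L=870.361 V=6152.223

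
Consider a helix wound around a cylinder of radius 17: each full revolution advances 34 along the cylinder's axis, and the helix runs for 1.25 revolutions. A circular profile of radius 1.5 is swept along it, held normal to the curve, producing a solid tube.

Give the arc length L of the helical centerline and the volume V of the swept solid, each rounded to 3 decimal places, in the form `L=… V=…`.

L=140.119 V=990.440

2πR = 2π·17 = 106.814150
per-turn = √(106.814150² + 34²) = √(11409.2627 + 1156) = √12565.2627 = 112.094883
L = 1.25 × 112.094883 = 140.118603
V = π·1.5² × L = 7.068583 × 140.118603 = 990.440042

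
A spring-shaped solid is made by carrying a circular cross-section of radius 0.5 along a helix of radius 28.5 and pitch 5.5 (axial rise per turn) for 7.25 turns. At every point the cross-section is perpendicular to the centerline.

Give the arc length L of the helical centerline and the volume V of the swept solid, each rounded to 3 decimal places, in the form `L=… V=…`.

L=1298.875 V=1020.134

2πR = 2π·28.5 = 179.070781
per-turn = √(179.070781² + 5.5²) = √(32066.3447 + 30.25) = √32096.5947 = 179.155225
L = 7.25 × 179.155225 = 1298.875382
V = π·0.5² × L = 0.785398 × 1298.875382 = 1020.134340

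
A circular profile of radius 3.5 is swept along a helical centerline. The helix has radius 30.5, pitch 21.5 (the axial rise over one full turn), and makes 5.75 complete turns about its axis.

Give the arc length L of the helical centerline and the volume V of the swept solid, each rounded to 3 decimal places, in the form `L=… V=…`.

L=1108.827 V=42672.654

2πR = 2π·30.5 = 191.637152
per-turn = √(191.637152² + 21.5²) = √(36724.7980 + 462.25) = √37187.0480 = 192.839436
L = 5.75 × 192.839436 = 1108.826756
V = π·3.5² × L = 38.484510 × 1108.826756 = 42672.654368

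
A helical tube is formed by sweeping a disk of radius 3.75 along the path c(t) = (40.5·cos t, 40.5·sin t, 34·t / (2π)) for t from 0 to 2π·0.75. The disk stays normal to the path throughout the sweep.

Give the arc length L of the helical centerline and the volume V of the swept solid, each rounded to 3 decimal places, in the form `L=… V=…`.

2πR = 2π·40.5 = 254.469005
per-turn = √(254.469005² + 34²) = √(64754.4745 + 1156) = √65910.4745 = 256.730354
L = 0.75 × 256.730354 = 192.547765
V = π·3.75² × L = 44.178647 × 192.547765 = 8506.499691

L=192.548 V=8506.500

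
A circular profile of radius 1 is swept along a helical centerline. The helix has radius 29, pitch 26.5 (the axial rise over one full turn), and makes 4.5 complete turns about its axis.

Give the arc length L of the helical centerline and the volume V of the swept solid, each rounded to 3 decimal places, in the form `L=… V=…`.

2πR = 2π·29 = 182.212374
per-turn = √(182.212374² + 26.5²) = √(33201.3492 + 702.25) = √33903.5992 = 184.129300
L = 4.5 × 184.129300 = 828.581851
V = π·1² × L = 3.141593 × 828.581851 = 2603.066656

L=828.582 V=2603.067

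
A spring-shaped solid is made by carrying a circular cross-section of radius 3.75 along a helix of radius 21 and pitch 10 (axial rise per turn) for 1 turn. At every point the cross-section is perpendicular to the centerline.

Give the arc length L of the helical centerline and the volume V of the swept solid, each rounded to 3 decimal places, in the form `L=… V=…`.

2πR = 2π·21 = 131.946891
per-turn = √(131.946891² + 10²) = √(17409.9822 + 100) = √17509.9822 = 132.325289
L = 1 × 132.325289 = 132.325289
V = π·3.75² × L = 44.178647 × 132.325289 = 5845.952200

L=132.325 V=5845.952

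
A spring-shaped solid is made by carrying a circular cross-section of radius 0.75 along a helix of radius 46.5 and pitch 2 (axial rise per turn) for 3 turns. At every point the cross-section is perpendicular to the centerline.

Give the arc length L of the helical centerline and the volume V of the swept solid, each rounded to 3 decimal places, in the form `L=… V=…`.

2πR = 2π·46.5 = 292.168117
per-turn = √(292.168117² + 2²) = √(85362.2085 + 4) = √85366.2085 = 292.174962
L = 3 × 292.174962 = 876.524886
V = π·0.75² × L = 1.767146 × 876.524886 = 1548.947331

L=876.525 V=1548.947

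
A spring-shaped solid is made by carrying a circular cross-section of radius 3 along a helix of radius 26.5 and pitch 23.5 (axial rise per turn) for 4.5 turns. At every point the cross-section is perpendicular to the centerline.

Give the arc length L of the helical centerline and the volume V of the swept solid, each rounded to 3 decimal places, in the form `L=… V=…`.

L=756.696 V=21395.067

2πR = 2π·26.5 = 166.504411
per-turn = √(166.504411² + 23.5²) = √(27723.7188 + 552.25) = √28275.9688 = 168.154598
L = 4.5 × 168.154598 = 756.695690
V = π·3² × L = 28.274334 × 756.695690 = 21395.066590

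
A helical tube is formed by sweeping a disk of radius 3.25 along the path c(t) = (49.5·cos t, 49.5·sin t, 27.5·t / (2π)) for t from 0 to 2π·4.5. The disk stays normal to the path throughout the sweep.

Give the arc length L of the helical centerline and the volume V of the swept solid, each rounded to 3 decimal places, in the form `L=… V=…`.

L=1405.040 V=46623.538

2πR = 2π·49.5 = 311.017673
per-turn = √(311.017673² + 27.5²) = √(96731.9927 + 756.25) = √97488.2427 = 312.231073
L = 4.5 × 312.231073 = 1405.039827
V = π·3.25² × L = 33.183072 × 1405.039827 = 46623.538308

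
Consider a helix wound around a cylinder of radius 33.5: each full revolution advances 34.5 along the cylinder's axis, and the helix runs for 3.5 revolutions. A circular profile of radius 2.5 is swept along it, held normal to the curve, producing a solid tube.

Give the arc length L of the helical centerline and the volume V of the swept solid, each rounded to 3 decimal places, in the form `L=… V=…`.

L=746.534 V=14658.155

2πR = 2π·33.5 = 210.486708
per-turn = √(210.486708² + 34.5²) = √(44304.6542 + 1190.25) = √45494.9042 = 213.295345
L = 3.5 × 213.295345 = 746.533707
V = π·2.5² × L = 19.634954 × 746.533707 = 14658.155063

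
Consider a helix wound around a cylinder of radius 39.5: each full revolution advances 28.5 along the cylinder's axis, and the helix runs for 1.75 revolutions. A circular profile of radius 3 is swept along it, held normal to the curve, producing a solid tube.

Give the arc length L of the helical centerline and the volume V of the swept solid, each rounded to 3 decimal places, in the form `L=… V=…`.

L=437.179 V=12360.958

2πR = 2π·39.5 = 248.185820
per-turn = √(248.185820² + 28.5²) = √(61596.2011 + 812.25) = √62408.4511 = 249.816835
L = 1.75 × 249.816835 = 437.179461
V = π·3² × L = 28.274334 × 437.179461 = 12360.958056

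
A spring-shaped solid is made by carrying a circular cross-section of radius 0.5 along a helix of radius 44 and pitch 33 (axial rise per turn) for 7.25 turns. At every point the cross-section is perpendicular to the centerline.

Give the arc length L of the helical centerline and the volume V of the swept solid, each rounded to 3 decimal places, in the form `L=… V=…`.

2πR = 2π·44 = 276.460154
per-turn = √(276.460154² + 33²) = √(76430.2165 + 1089) = √77519.2165 = 278.422730
L = 7.25 × 278.422730 = 2018.564791
V = π·0.5² × L = 0.785398 × 2018.564791 = 1585.377080

L=2018.565 V=1585.377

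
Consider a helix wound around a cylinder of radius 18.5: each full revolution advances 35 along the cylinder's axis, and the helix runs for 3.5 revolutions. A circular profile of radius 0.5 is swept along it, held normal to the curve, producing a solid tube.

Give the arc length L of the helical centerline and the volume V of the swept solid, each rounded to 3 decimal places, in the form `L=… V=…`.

2πR = 2π·18.5 = 116.238928
per-turn = √(116.238928² + 35²) = √(13511.4884 + 1225) = √14736.4884 = 121.393939
L = 3.5 × 121.393939 = 424.878786
V = π·0.5² × L = 0.785398 × 424.878786 = 333.699019

L=424.879 V=333.699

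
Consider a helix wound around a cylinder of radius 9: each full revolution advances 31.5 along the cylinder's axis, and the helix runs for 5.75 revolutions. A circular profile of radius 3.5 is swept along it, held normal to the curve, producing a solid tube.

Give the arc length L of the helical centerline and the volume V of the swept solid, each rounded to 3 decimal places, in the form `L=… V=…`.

L=372.199 V=14323.888

2πR = 2π·9 = 56.548668
per-turn = √(56.548668² + 31.5²) = √(3197.7518 + 992.25) = √4190.0018 = 64.730223
L = 5.75 × 64.730223 = 372.198785
V = π·3.5² × L = 38.484510 × 372.198785 = 14323.887856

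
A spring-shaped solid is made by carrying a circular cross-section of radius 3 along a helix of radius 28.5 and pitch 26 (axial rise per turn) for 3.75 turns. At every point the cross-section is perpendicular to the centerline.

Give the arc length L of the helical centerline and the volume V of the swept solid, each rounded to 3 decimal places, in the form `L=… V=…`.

L=678.557 V=19185.739

2πR = 2π·28.5 = 179.070781
per-turn = √(179.070781² + 26²) = √(32066.3447 + 676) = √32742.3447 = 180.948459
L = 3.75 × 180.948459 = 678.556720
V = π·3² × L = 28.274334 × 678.556720 = 19185.739261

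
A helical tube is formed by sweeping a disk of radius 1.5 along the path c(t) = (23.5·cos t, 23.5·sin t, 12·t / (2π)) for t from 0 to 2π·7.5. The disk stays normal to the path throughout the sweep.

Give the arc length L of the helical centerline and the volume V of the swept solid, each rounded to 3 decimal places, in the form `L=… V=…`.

L=1111.063 V=7853.639

2πR = 2π·23.5 = 147.654855
per-turn = √(147.654855² + 12²) = √(21801.9561 + 144) = √21945.9561 = 148.141676
L = 7.5 × 148.141676 = 1111.062569
V = π·1.5² × L = 7.068583 × 1111.062569 = 7853.638509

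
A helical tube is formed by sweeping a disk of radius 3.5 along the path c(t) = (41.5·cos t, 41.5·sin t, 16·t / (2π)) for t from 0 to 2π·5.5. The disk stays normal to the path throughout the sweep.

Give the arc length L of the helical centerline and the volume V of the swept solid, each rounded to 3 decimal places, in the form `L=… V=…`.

2πR = 2π·41.5 = 260.752190
per-turn = √(260.752190² + 16²) = √(67991.7047 + 256) = √68247.7047 = 261.242617
L = 5.5 × 261.242617 = 1436.834391
V = π·3.5² × L = 38.484510 × 1436.834391 = 55295.867506

L=1436.834 V=55295.868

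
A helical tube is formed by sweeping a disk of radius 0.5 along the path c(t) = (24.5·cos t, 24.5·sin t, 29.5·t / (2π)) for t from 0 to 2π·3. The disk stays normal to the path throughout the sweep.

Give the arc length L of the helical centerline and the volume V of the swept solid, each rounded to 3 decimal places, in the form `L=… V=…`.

2πR = 2π·24.5 = 153.938040
per-turn = √(153.938040² + 29.5²) = √(23696.9202 + 870.25) = √24567.1702 = 156.739179
L = 3 × 156.739179 = 470.217536
V = π·0.5² × L = 0.785398 × 470.217536 = 369.307989

L=470.218 V=369.308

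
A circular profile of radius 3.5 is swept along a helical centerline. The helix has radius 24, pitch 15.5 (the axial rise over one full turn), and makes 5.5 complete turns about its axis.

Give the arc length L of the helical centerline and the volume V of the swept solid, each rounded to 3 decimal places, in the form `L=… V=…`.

2πR = 2π·24 = 150.796447
per-turn = √(150.796447² + 15.5²) = √(22739.5685 + 240.25) = √22979.8185 = 151.590958
L = 5.5 × 151.590958 = 833.750269
V = π·3.5² × L = 38.484510 × 833.750269 = 32086.470565

L=833.750 V=32086.471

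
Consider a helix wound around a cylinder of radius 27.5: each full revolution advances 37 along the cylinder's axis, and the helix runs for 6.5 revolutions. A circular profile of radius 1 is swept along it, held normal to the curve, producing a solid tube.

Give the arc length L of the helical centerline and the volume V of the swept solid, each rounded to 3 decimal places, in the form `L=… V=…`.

2πR = 2π·27.5 = 172.787596
per-turn = √(172.787596² + 37²) = √(29855.5533 + 1369) = √31224.5533 = 176.704707
L = 6.5 × 176.704707 = 1148.580593
V = π·1² × L = 3.141593 × 1148.580593 = 3608.372351

L=1148.581 V=3608.372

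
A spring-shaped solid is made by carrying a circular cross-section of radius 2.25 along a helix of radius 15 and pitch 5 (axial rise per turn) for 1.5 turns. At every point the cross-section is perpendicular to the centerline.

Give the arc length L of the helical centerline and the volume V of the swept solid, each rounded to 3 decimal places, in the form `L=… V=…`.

L=141.570 V=2251.581

2πR = 2π·15 = 94.247780
per-turn = √(94.247780² + 5²) = √(8882.6440 + 25) = √8907.6440 = 94.380316
L = 1.5 × 94.380316 = 141.570473
V = π·2.25² × L = 15.904313 × 141.570473 = 2251.581092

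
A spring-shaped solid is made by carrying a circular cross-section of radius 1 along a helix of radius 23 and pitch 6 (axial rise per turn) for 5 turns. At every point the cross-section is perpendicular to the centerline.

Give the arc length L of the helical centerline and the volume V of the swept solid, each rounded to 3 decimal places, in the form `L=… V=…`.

L=723.189 V=2271.965

2πR = 2π·23 = 144.513262
per-turn = √(144.513262² + 6²) = √(20884.0829 + 36) = √20920.0829 = 144.637764
L = 5 × 144.637764 = 723.188822
V = π·1² × L = 3.141593 × 723.188822 = 2271.964692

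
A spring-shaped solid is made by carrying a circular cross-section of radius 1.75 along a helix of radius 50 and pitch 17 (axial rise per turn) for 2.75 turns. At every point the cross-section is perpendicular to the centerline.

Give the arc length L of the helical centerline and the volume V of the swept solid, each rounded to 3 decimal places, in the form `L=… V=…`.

L=865.202 V=8324.218

2πR = 2π·50 = 314.159265
per-turn = √(314.159265² + 17²) = √(98696.0440 + 289) = √98985.0440 = 314.618887
L = 2.75 × 314.618887 = 865.201939
V = π·1.75² × L = 9.621128 × 865.201939 = 8324.218170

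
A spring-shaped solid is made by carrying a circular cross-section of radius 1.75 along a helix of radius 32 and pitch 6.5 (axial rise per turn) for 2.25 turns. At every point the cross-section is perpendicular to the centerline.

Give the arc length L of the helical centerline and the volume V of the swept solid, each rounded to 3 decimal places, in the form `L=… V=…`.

L=452.626 V=4354.769

2πR = 2π·32 = 201.061930
per-turn = √(201.061930² + 6.5²) = √(40425.8996 + 42.25) = √40468.1496 = 201.166970
L = 2.25 × 201.166970 = 452.625681
V = π·1.75² × L = 9.621128 × 452.625681 = 4354.769392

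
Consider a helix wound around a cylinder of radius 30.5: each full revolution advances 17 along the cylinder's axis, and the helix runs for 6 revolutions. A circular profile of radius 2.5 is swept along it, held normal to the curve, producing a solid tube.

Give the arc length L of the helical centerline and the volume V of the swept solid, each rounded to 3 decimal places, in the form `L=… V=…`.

2πR = 2π·30.5 = 191.637152
per-turn = √(191.637152² + 17²) = √(36724.7980 + 289) = √37013.7980 = 192.389703
L = 6 × 192.389703 = 1154.338220
V = π·2.5² × L = 19.634954 × 1154.338220 = 22665.377957

L=1154.338 V=22665.378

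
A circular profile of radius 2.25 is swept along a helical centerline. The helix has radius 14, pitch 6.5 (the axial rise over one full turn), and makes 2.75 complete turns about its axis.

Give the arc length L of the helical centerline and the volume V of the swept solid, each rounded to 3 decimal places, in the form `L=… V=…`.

L=242.562 V=3857.784

2πR = 2π·14 = 87.964594
per-turn = √(87.964594² + 6.5²) = √(7737.7699 + 42.25) = √7780.0199 = 88.204421
L = 2.75 × 88.204421 = 242.562157
V = π·2.25² × L = 15.904313 × 242.562157 = 3857.784424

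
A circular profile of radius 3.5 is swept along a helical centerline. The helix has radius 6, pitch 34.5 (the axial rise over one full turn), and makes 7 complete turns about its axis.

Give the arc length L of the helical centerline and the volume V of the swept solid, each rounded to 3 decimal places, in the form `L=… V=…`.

L=357.718 V=13766.603

2πR = 2π·6 = 37.699112
per-turn = √(37.699112² + 34.5²) = √(1421.2230 + 1190.25) = √2611.4730 = 51.102574
L = 7 × 51.102574 = 357.718016
V = π·3.5² × L = 38.484510 × 357.718016 = 13766.602549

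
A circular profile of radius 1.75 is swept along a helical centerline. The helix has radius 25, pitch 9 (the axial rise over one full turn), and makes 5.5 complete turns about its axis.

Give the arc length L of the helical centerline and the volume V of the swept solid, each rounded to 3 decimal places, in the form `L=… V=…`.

2πR = 2π·25 = 157.079633
per-turn = √(157.079633² + 9²) = √(24674.0110 + 81) = √24755.0110 = 157.337252
L = 5.5 × 157.337252 = 865.354888
V = π·1.75² × L = 9.621128 × 865.354888 = 8325.689715

L=865.355 V=8325.690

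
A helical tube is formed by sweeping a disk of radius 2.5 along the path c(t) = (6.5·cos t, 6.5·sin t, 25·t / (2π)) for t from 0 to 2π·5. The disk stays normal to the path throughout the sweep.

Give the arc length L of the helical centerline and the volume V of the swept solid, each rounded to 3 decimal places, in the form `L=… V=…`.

2πR = 2π·6.5 = 40.840704
per-turn = √(40.840704² + 25²) = √(1667.9631 + 625) = √2292.9631 = 47.884895
L = 5 × 47.884895 = 239.424474
V = π·2.5² × L = 19.634954 × 239.424474 = 4701.088547

L=239.424 V=4701.089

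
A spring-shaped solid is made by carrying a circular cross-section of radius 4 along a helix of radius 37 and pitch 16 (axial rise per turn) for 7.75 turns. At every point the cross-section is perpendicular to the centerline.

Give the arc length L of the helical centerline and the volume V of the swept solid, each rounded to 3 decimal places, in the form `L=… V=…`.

L=1805.965 V=90777.723

2πR = 2π·37 = 232.477856
per-turn = √(232.477856² + 16²) = √(54045.9537 + 256) = √54301.9537 = 233.027796
L = 7.75 × 233.027796 = 1805.965419
V = π·4² × L = 50.265482 × 1805.965419 = 90777.723081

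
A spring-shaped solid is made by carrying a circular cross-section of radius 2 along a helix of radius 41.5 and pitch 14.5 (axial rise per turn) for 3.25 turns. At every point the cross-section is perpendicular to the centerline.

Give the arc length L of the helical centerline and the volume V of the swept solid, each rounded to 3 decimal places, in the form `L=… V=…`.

2πR = 2π·41.5 = 260.752190
per-turn = √(260.752190² + 14.5²) = √(67991.7047 + 210.25) = √68201.9547 = 261.155040
L = 3.25 × 261.155040 = 848.753879
V = π·2² × L = 12.566371 × 848.753879 = 10665.755801

L=848.754 V=10665.756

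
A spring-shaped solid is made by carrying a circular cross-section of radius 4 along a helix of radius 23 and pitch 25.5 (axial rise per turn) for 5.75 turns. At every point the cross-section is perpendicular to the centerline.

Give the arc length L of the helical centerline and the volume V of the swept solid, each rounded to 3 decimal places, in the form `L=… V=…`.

2πR = 2π·23 = 144.513262
per-turn = √(144.513262² + 25.5²) = √(20884.0829 + 650.25) = √21534.3329 = 146.745811
L = 5.75 × 146.745811 = 843.788411
V = π·4² × L = 50.265482 × 843.788411 = 42413.431553

L=843.788 V=42413.432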